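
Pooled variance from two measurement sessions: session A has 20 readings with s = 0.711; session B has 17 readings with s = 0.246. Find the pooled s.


s_p = sqrt(((n1-1)*s1^2 + (n2-1)*s2^2) / (n1+n2-2))
numerator = (20-1)*0.711^2 + (17-1)*0.246^2 = 9.604899 + 0.968256 = 10.573155
denominator = 20 + 17 - 2 = 35
s_p^2 = 10.573155 / 35 = 0.30209014
s_p = sqrt(0.30209014) = 0.5496

0.5496


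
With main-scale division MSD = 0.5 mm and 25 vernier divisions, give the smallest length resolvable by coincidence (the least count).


LC = MSD / n_div
= 0.5 / 25
= 0.0200

0.0200


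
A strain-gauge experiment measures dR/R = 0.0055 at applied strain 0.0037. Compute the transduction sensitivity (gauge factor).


GF = (dR/R) / epsilon
= 0.0055 / 0.0037
= 1.4865

1.4865


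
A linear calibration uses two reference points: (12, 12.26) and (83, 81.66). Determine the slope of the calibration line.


slope = (y2 - y1) / (x2 - x1)
= (81.66 - 12.26) / (83 - 12)
= 69.4000 / 71
= 0.9775

0.9775


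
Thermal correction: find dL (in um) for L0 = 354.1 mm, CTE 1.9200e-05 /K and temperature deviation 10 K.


dL = L * alpha * dT
= 354.1 * 1.9200e-05 * 10
= 0.0679872 mm
dL_um = 0.0679872 * 1000 = 67.9872 um

67.9872


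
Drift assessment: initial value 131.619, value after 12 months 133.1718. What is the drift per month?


rate = (v2 - v1) / months
= (133.1718 - 131.619) / 12
= 1.5528 / 12
= 0.1294

0.1294


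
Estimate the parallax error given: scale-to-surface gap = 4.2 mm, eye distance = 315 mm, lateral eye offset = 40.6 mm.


error = h * offset / d
= 4.2 * 40.6 / 315
= 0.5413

0.5413


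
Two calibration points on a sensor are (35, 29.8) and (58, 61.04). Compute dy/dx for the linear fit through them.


slope = (y2 - y1) / (x2 - x1)
= (61.04 - 29.8) / (58 - 35)
= 31.2400 / 23
= 1.3583

1.3583


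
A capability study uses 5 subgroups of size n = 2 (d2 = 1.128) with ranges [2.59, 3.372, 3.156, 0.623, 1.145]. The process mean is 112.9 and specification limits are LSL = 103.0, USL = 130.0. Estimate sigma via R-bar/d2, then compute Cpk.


R_bar = (2.59 + 3.372 + 3.156 + 0.623 + 1.145) / 5 = 2.1772
sigma = R_bar / d2 = 2.1772 / 1.128 = 1.9301418
Cp = (USL - LSL)/(6*sigma) = (130.0 - 103.0)/(6*1.9301418) = 2.3314
Cpu = (130.0 - 112.9)/(3*1.9301418) = 2.9532
Cpl = (112.9 - 103.0)/(3*1.9301418) = 1.7097
Cpk = min(Cpu, Cpl) = 1.7097

1.7097


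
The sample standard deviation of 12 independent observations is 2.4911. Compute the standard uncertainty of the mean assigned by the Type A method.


u_A = s / sqrt(n)
u_A = 2.4911 / sqrt(12)
u_A = 2.4911 / 3.4641016
u_A = 0.7191

0.7191


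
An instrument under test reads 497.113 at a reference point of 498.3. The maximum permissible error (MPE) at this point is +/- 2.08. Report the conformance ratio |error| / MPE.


e = indication - reference = 497.113 - 498.3 = -1.1870
|e| = 1.1870
ratio = |e| / MPE = 1.1870 / 2.08
ratio = 0.5707

0.5707


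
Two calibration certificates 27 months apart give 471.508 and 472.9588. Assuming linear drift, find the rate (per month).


rate = (v2 - v1) / months
= (472.9588 - 471.508) / 27
= 1.4508 / 27
= 0.0537

0.0537


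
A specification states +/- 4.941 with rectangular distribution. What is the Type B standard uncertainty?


u_B = half_width / sqrt(3)
u_B = 4.941 / 1.7320508
u_B = 2.8527

2.8527


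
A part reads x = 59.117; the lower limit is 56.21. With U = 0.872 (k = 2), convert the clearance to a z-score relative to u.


u = U / k = 0.872 / 2 = 0.436
margin = |LSL - x| = |56.21 - 59.117| = 2.907
z = margin / u = 2.907 / 0.436
z = 6.6674

6.6674


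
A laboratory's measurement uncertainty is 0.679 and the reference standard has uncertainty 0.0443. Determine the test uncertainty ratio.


TUR = u_lab / u_ref
= 0.679 / 0.0443
= 15.3273

15.3273


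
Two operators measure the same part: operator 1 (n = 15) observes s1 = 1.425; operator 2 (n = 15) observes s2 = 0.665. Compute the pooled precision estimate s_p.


s_p = sqrt(((n1-1)*s1^2 + (n2-1)*s2^2) / (n1+n2-2))
numerator = (15-1)*1.425^2 + (15-1)*0.665^2 = 28.42875 + 6.19115 = 34.6199
denominator = 15 + 15 - 2 = 28
s_p^2 = 34.6199 / 28 = 1.236425
s_p = sqrt(1.236425) = 1.1119

1.1119


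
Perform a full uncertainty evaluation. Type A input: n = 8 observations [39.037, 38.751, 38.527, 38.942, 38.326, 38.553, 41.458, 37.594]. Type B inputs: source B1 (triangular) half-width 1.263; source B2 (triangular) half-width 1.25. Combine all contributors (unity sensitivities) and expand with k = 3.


mean = (39.037 + 38.751 + 38.527 + 38.942 + 38.326 + 38.553 + 41.458 + 37.594) / 8 = 38.8985
s = sqrt(sum((x - mean)^2)/(n-1)) = 1.1263551
u_A = s / sqrt(n) = 1.1263551 / sqrt(8) = 0.39822666
u_B1 = 1.263 / sqrt(6) = 0.51561759
u_B2 = 1.25 / sqrt(6) = 0.51031036
uc = sqrt(0.39822666^2 + 0.51561759^2 + 0.51031036^2) = 0.82756428
U = k * uc = 3 * 0.82756428
U = 2.4827

2.4827


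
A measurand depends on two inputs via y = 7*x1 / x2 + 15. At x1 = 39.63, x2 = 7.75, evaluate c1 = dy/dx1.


y = 7*x1 / x2 + 15
dy/dx1 = 7/x2
Evaluate at x2 = 7.75: c1 = 7 / 7.75
c1 = 0.9032

0.9032


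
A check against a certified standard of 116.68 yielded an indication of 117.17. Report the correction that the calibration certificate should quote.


Correction = standard - reading
= 116.68 - 117.17
= -0.4900

-0.4900


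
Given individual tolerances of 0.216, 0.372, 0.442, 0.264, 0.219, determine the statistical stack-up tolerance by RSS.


RSS = sqrt(0.216^2 + 0.372^2 + 0.442^2 + 0.264^2 + 0.219^2)
= sqrt(0.498061)
= 0.7057

0.7057


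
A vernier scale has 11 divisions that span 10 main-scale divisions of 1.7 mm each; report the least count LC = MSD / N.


LC = MSD / n_div
= 1.7 / 11
= 0.1545

0.1545


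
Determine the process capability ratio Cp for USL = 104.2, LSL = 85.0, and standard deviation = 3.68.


Cp = (USL - LSL) / (6 * sigma)
= (104.2 - 85.0) / (6 * 3.68)
= 19.2000 / 22.0800
= 0.8696

0.8696


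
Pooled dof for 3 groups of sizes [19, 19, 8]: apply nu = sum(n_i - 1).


nu = sum_i (n_i - 1)
nu = ((19 - 1) + (19 - 1) + (8 - 1))
nu = 18 + 18 + 7
nu = 43

43


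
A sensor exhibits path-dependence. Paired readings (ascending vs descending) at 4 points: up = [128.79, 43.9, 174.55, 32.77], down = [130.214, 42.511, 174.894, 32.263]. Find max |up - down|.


|128.79 - 130.214| = 1.4240
|43.9 - 42.511| = 1.3890
|174.55 - 174.894| = 0.3440
|32.77 - 32.263| = 0.5070
hysteresis = max(diffs) = 1.4240

1.4240


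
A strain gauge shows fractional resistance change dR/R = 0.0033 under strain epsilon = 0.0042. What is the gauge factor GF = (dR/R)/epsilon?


GF = (dR/R) / epsilon
= 0.0033 / 0.0042
= 0.7857

0.7857


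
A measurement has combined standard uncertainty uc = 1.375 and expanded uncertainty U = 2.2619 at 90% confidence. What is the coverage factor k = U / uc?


k = U / uc
k = 2.2619 / 1.375
k = 1.645

1.645


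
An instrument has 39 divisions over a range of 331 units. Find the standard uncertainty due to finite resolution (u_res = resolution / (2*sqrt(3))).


resolution = range / divisions
resolution = 331 / 39 = 8.4871795
u_res = resolution / (2*sqrt(3))
u_res = 8.4871795 / 3.4641016
u_res = 2.4500

2.4500


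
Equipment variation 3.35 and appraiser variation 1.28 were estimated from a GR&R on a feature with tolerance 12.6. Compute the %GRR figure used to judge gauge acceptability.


GRR = sqrt(EV^2 + AV^2) = sqrt(3.35^2 + 1.28^2) = 3.5862097
%GRR = GRR / tol * 100 = 3.5862097 / 12.6 * 100
%GRR = 28.4620

28.4620


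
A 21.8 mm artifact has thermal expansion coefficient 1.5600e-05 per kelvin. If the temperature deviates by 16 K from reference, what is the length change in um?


dL = L * alpha * dT
= 21.8 * 1.5600e-05 * 16
= 0.0054413 mm
dL_um = 0.0054413 * 1000 = 5.4413 um

5.4413


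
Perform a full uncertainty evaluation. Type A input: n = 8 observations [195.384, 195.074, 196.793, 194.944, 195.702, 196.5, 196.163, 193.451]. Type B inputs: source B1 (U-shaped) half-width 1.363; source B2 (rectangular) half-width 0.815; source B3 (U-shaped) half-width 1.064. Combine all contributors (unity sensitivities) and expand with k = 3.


mean = (195.384 + 195.074 + 196.793 + 194.944 + 195.702 + 196.5 + 196.163 + 193.451) / 8 = 195.501375
s = sqrt(sum((x - mean)^2)/(n-1)) = 1.0592906
u_A = s / sqrt(n) = 1.0592906 / sqrt(8) = 0.37451578
u_B1 = 1.363 / sqrt(2) = 0.96378654
u_B2 = 0.815 / sqrt(3) = 0.47054047
u_B3 = 1.064 / sqrt(2) = 0.75236162
uc = sqrt(0.37451578^2 + 0.96378654^2 + 0.47054047^2 + 0.75236162^2) = 1.3625722
U = k * uc = 3 * 1.3625722
U = 4.0877

4.0877


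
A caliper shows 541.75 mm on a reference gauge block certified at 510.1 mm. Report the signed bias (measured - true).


Systematic error = measured - true
= 541.75 - 510.1
= 31.6500

31.6500


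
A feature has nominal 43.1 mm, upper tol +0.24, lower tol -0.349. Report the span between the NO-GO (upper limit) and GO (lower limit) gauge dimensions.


GO = nominal - lower_tol (smallest hole = maximum material condition)
GO = 43.1 - 0.349 = 42.751
NO-GO = nominal + upper_tol (largest hole = least material condition)
NO-GO = 43.1 + 0.24 = 43.34
spread = NO-GO - GO = 43.34 - 42.751 = 0.5890

0.5890


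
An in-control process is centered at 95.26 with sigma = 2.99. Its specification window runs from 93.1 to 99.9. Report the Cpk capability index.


Cpu = (USL - mean) / (3*sigma) = (99.9 - 95.26) / (3*2.99) = 0.5173
Cpl = (mean - LSL) / (3*sigma) = (95.26 - 93.1) / (3*2.99) = 0.2408
Cpk = min(Cpu, Cpl) = 0.2408

0.2408


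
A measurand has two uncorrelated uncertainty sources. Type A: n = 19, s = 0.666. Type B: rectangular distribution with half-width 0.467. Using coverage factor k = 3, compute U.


u_A = s / sqrt(n) = 0.666 / sqrt(19) = 0.15279088
u_B = half_width / sqrt(3) = 0.467 / sqrt(3) = 0.26962258
uc = sqrt(u_A^2 + u_B^2) = sqrt(0.15279088^2 + 0.26962258^2) = 0.30990545
U = k * uc = 3 * 0.30990545
U = 0.9297

0.9297


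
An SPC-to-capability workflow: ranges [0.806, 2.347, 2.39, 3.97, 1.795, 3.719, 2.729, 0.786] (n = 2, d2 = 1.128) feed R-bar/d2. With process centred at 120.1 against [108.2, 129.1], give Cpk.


R_bar = (0.806 + 2.347 + 2.39 + 3.97 + 1.795 + 3.719 + 2.729 + 0.786) / 8 = 2.31775
sigma = R_bar / d2 = 2.31775 / 1.128 = 2.0547429
Cp = (USL - LSL)/(6*sigma) = (129.1 - 108.2)/(6*2.0547429) = 1.6953
Cpu = (129.1 - 120.1)/(3*2.0547429) = 1.4600
Cpl = (120.1 - 108.2)/(3*2.0547429) = 1.9305
Cpk = min(Cpu, Cpl) = 1.4600

1.4600


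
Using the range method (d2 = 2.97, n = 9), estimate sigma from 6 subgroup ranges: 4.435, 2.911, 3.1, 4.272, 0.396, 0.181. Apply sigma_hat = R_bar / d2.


R_bar = (4.435 + 2.911 + 3.1 + 4.272 + 0.396 + 0.181) / 6
R_bar = 15.295 / 6 = 2.5491667
sigma_hat = R_bar / d2 = 2.5491667 / 2.97 = 0.8583

0.8583


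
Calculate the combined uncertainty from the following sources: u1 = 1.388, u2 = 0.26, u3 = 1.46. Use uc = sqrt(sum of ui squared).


uc = sqrt(1.388^2 + 0.26^2 + 1.46^2)
uc = sqrt(4.125744)
uc = 2.0312

2.0312


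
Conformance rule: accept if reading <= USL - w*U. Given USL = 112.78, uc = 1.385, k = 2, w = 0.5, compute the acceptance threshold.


U = k * uc = 2 * 1.385 = 2.77
guard band g = w * U = 0.5 * 2.77 = 1.385
AL = USL - g = 112.78 - 1.385
AL = 111.3950

111.3950


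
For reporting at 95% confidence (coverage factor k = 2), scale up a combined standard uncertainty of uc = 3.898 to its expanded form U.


U = k * uc
U = 2 * 3.898
U = 7.7960

7.7960


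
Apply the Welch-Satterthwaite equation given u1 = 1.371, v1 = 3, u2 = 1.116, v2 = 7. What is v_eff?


uc = sqrt(u1^2 + u2^2) = sqrt(1.371^2 + 1.116^2) = 1.7677944
v_eff = uc^4 / (u1^4/v1 + u2^4/v2)
= 1.7677944^4 / (1.371^4/3 + 1.116^4/7)
= 9.7662315 / 1.3992778
v_eff = 6.9795

6.9795


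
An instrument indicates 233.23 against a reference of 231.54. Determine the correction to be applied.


Correction = standard - reading
= 231.54 - 233.23
= -1.6900

-1.6900


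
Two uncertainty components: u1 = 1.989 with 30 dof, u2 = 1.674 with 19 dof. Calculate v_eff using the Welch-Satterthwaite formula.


uc = sqrt(u1^2 + u2^2) = sqrt(1.989^2 + 1.674^2) = 2.5996917
v_eff = uc^4 / (u1^4/v1 + u2^4/v2)
= 2.5996917^4 / (1.989^4/30 + 1.674^4/19)
= 45.675929 / 0.93499912
v_eff = 48.8513

48.8513


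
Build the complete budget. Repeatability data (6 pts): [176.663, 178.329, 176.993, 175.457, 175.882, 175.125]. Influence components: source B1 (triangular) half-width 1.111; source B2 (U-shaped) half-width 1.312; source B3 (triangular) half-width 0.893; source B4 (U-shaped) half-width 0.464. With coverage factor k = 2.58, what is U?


mean = (176.663 + 178.329 + 176.993 + 175.457 + 175.882 + 175.125) / 6 = 176.4081667
s = sqrt(sum((x - mean)^2)/(n-1)) = 1.1768311
u_A = s / sqrt(n) = 1.1768311 / sqrt(6) = 0.48043928
u_B1 = 1.111 / sqrt(6) = 0.45356385
u_B2 = 1.312 / sqrt(2) = 0.9277241
u_B3 = 0.893 / sqrt(6) = 0.36456572
u_B4 = 0.464 / sqrt(2) = 0.32809755
uc = sqrt(0.48043928^2 + 0.45356385^2 + 0.9277241^2 + 0.36456572^2 + 0.32809755^2) = 1.2400686
U = k * uc = 2.58 * 1.2400686
U = 3.1994

3.1994


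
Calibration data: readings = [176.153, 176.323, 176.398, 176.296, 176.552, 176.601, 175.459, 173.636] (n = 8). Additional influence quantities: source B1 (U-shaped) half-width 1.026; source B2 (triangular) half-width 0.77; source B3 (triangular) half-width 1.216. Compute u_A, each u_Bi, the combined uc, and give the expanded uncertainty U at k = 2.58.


mean = (176.153 + 176.323 + 176.398 + 176.296 + 176.552 + 176.601 + 175.459 + 173.636) / 8 = 175.92725
s = sqrt(sum((x - mean)^2)/(n-1)) = 0.9912834
u_A = s / sqrt(n) = 0.9912834 / sqrt(8) = 0.35047161
u_B1 = 1.026 / sqrt(2) = 0.72549156
u_B2 = 0.77 / sqrt(6) = 0.31435118
u_B3 = 1.216 / sqrt(6) = 0.49642992
uc = sqrt(0.35047161^2 + 0.72549156^2 + 0.31435118^2 + 0.49642992^2) = 0.99720995
U = k * uc = 2.58 * 0.99720995
U = 2.5728

2.5728


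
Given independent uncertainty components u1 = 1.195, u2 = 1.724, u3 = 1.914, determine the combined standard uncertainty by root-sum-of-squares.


uc = sqrt(1.195^2 + 1.724^2 + 1.914^2)
uc = sqrt(8.063597)
uc = 2.8396

2.8396


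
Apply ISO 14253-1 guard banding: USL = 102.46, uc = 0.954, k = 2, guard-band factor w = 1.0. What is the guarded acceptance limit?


U = k * uc = 2 * 0.954 = 1.908
guard band g = w * U = 1.0 * 1.908 = 1.908
AL = USL - g = 102.46 - 1.908
AL = 100.5520

100.5520


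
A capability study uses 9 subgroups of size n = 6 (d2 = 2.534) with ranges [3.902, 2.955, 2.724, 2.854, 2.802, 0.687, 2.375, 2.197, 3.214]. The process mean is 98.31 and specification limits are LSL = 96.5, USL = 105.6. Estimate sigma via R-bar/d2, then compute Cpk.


R_bar = (3.902 + 2.955 + 2.724 + 2.854 + 2.802 + 0.687 + 2.375 + 2.197 + 3.214) / 9 = 2.6344444
sigma = R_bar / d2 = 2.6344444 / 2.534 = 1.0396387
Cp = (USL - LSL)/(6*sigma) = (105.6 - 96.5)/(6*1.0396387) = 1.4588
Cpu = (105.6 - 98.31)/(3*1.0396387) = 2.3374
Cpl = (98.31 - 96.5)/(3*1.0396387) = 0.5803
Cpk = min(Cpu, Cpl) = 0.5803

0.5803


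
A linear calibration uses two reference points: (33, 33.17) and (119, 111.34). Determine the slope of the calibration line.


slope = (y2 - y1) / (x2 - x1)
= (111.34 - 33.17) / (119 - 33)
= 78.1700 / 86
= 0.9090

0.9090


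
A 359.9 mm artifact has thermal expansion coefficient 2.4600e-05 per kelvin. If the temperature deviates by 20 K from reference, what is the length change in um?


dL = L * alpha * dT
= 359.9 * 2.4600e-05 * 20
= 0.1770708 mm
dL_um = 0.1770708 * 1000 = 177.0708 um

177.0708


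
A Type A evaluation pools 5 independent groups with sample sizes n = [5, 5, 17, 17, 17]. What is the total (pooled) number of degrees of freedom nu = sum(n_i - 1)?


nu = sum_i (n_i - 1)
nu = ((5 - 1) + (5 - 1) + (17 - 1) + (17 - 1) + (17 - 1))
nu = 4 + 4 + 16 + 16 + 16
nu = 56

56


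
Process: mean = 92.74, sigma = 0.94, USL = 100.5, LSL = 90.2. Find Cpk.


Cpu = (USL - mean) / (3*sigma) = (100.5 - 92.74) / (3*0.94) = 2.7518
Cpl = (mean - LSL) / (3*sigma) = (92.74 - 90.2) / (3*0.94) = 0.9007
Cpk = min(Cpu, Cpl) = 0.9007

0.9007


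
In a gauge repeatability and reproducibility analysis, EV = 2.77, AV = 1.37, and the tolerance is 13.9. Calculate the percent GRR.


GRR = sqrt(EV^2 + AV^2) = sqrt(2.77^2 + 1.37^2) = 3.0902751
%GRR = GRR / tol * 100 = 3.0902751 / 13.9 * 100
%GRR = 22.2322

22.2322


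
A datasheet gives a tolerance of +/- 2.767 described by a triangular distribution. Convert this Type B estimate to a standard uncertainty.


u_B = half_width / sqrt(6)
u_B = 2.767 / 2.4494897
u_B = 1.1296

1.1296


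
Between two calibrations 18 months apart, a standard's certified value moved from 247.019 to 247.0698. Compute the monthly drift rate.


rate = (v2 - v1) / months
= (247.0698 - 247.019) / 18
= 0.0508 / 18
= 0.0028

0.0028


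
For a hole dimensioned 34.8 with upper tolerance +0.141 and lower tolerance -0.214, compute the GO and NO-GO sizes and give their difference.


GO = nominal - lower_tol (smallest hole = maximum material condition)
GO = 34.8 - 0.214 = 34.586
NO-GO = nominal + upper_tol (largest hole = least material condition)
NO-GO = 34.8 + 0.141 = 34.941
spread = NO-GO - GO = 34.941 - 34.586 = 0.3550

0.3550


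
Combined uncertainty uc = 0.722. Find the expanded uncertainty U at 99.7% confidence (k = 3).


U = k * uc
U = 3 * 0.722
U = 2.1660

2.1660


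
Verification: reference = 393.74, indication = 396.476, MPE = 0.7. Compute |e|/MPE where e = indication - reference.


e = indication - reference = 396.476 - 393.74 = 2.7360
|e| = 2.7360
ratio = |e| / MPE = 2.7360 / 0.7
ratio = 3.9086

3.9086


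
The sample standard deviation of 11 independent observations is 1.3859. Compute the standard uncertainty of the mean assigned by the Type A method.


u_A = s / sqrt(n)
u_A = 1.3859 / sqrt(11)
u_A = 1.3859 / 3.3166248
u_A = 0.4179

0.4179


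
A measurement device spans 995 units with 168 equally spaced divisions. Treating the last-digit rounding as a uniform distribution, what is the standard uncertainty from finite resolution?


resolution = range / divisions
resolution = 995 / 168 = 5.922619
u_res = resolution / (2*sqrt(3))
u_res = 5.922619 / 3.4641016
u_res = 1.7097

1.7097


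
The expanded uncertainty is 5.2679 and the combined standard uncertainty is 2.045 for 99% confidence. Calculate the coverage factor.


k = U / uc
k = 5.2679 / 2.045
k = 2.576

2.576


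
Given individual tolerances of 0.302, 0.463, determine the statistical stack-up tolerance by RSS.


RSS = sqrt(0.302^2 + 0.463^2)
= sqrt(0.305573)
= 0.5528

0.5528


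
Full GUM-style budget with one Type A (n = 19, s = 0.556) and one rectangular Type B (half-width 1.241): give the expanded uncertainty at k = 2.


u_A = s / sqrt(n) = 0.556 / sqrt(19) = 0.12755515
u_B = half_width / sqrt(3) = 1.241 / sqrt(3) = 0.71649168
uc = sqrt(u_A^2 + u_B^2) = sqrt(0.12755515^2 + 0.71649168^2) = 0.72775727
U = k * uc = 2 * 0.72775727
U = 1.4555

1.4555


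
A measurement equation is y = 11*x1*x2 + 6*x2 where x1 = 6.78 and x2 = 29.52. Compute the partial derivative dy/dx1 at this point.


y = 11*x1*x2 + 6*x2
dy/dx1 = 11*x2
Evaluate at x2 = 29.52: c1 = 11 * 29.52
c1 = 324.7200

324.7200


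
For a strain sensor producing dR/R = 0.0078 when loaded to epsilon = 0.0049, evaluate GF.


GF = (dR/R) / epsilon
= 0.0078 / 0.0049
= 1.5918

1.5918


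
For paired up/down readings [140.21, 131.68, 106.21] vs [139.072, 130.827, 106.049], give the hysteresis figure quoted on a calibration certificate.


|140.21 - 139.072| = 1.1380
|131.68 - 130.827| = 0.8530
|106.21 - 106.049| = 0.1610
hysteresis = max(diffs) = 1.1380

1.1380


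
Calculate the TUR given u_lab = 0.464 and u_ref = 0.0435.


TUR = u_lab / u_ref
= 0.464 / 0.0435
= 10.6667

10.6667


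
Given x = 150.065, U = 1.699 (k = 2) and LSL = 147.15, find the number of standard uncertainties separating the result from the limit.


u = U / k = 1.699 / 2 = 0.8495
margin = |LSL - x| = |147.15 - 150.065| = 2.915
z = margin / u = 2.915 / 0.8495
z = 3.4314

3.4314


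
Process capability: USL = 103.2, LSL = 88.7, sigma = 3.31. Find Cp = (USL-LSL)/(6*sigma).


Cp = (USL - LSL) / (6 * sigma)
= (103.2 - 88.7) / (6 * 3.31)
= 14.5000 / 19.8600
= 0.7301

0.7301


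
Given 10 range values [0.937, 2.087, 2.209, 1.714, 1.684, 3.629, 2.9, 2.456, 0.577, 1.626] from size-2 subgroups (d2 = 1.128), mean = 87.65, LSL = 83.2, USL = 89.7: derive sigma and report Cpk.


R_bar = (0.937 + 2.087 + 2.209 + 1.714 + 1.684 + 3.629 + 2.9 + 2.456 + 0.577 + 1.626) / 10 = 1.9819
sigma = R_bar / d2 = 1.9819 / 1.128 = 1.7570035
Cp = (USL - LSL)/(6*sigma) = (89.7 - 83.2)/(6*1.7570035) = 0.6166
Cpu = (89.7 - 87.65)/(3*1.7570035) = 0.3889
Cpl = (87.65 - 83.2)/(3*1.7570035) = 0.8442
Cpk = min(Cpu, Cpl) = 0.3889

0.3889


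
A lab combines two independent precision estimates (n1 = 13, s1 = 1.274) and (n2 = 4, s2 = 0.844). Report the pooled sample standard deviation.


s_p = sqrt(((n1-1)*s1^2 + (n2-1)*s2^2) / (n1+n2-2))
numerator = (13-1)*1.274^2 + (4-1)*0.844^2 = 19.476912 + 2.137008 = 21.61392
denominator = 13 + 4 - 2 = 15
s_p^2 = 21.61392 / 15 = 1.440928
s_p = sqrt(1.440928) = 1.2004

1.2004


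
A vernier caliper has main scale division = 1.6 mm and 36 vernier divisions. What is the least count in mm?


LC = MSD / n_div
= 1.6 / 36
= 0.0444

0.0444


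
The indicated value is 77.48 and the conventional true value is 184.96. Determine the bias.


Systematic error = measured - true
= 77.48 - 184.96
= -107.4800

-107.4800


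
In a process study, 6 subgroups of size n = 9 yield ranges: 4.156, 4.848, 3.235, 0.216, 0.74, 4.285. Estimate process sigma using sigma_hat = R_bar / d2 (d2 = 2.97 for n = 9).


R_bar = (4.156 + 4.848 + 3.235 + 0.216 + 0.74 + 4.285) / 6
R_bar = 17.48 / 6 = 2.9133333
sigma_hat = R_bar / d2 = 2.9133333 / 2.97 = 0.9809

0.9809


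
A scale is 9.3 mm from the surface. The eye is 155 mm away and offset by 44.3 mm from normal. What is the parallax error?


error = h * offset / d
= 9.3 * 44.3 / 155
= 2.6580

2.6580


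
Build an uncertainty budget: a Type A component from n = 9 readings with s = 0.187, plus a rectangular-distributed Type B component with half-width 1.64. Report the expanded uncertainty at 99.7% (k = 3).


u_A = s / sqrt(n) = 0.187 / sqrt(9) = 0.062333333
u_B = half_width / sqrt(3) = 1.64 / sqrt(3) = 0.94685444
uc = sqrt(u_A^2 + u_B^2) = sqrt(0.062333333^2 + 0.94685444^2) = 0.94890399
U = k * uc = 3 * 0.94890399
U = 2.8467

2.8467


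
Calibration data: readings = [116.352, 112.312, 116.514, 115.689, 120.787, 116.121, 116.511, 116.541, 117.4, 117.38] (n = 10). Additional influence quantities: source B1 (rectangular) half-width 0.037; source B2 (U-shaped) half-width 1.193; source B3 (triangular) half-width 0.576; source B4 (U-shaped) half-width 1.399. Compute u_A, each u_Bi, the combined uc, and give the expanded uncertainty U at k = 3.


mean = (116.352 + 112.312 + 116.514 + 115.689 + 120.787 + 116.121 + 116.511 + 116.541 + 117.4 + 117.38) / 10 = 116.5607
s = sqrt(sum((x - mean)^2)/(n-1)) = 2.0626448
u_A = s / sqrt(n) = 2.0626448 / sqrt(10) = 0.65226556
u_B1 = 0.037 / sqrt(3) = 0.02136196
u_B2 = 1.193 / sqrt(2) = 0.84357839
u_B3 = 0.576 / sqrt(6) = 0.23515102
u_B4 = 1.399 / sqrt(2) = 0.98924239
uc = sqrt(0.65226556^2 + 0.02136196^2 + 0.84357839^2 + 0.23515102^2 + 0.98924239^2) = 1.4735765
U = k * uc = 3 * 1.4735765
U = 4.4207

4.4207


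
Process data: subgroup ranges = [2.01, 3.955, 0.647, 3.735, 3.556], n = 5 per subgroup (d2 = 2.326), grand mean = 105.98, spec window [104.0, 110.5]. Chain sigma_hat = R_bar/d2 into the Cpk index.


R_bar = (2.01 + 3.955 + 0.647 + 3.735 + 3.556) / 5 = 2.7806
sigma = R_bar / d2 = 2.7806 / 2.326 = 1.1954428
Cp = (USL - LSL)/(6*sigma) = (110.5 - 104.0)/(6*1.1954428) = 0.9062
Cpu = (110.5 - 105.98)/(3*1.1954428) = 1.2603
Cpl = (105.98 - 104.0)/(3*1.1954428) = 0.5521
Cpk = min(Cpu, Cpl) = 0.5521

0.5521


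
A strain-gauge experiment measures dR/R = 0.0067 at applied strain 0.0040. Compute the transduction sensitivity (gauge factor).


GF = (dR/R) / epsilon
= 0.0067 / 0.0040
= 1.6750

1.6750


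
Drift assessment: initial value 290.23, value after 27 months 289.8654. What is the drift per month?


rate = (v2 - v1) / months
= (289.8654 - 290.23) / 27
= -0.3646 / 27
= -0.0135

-0.0135


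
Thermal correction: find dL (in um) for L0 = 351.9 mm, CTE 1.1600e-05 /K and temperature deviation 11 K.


dL = L * alpha * dT
= 351.9 * 1.1600e-05 * 11
= 0.0449024 mm
dL_um = 0.0449024 * 1000 = 44.9024 um

44.9024


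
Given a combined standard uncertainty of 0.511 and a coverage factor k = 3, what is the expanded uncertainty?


U = k * uc
U = 3 * 0.511
U = 1.5330

1.5330


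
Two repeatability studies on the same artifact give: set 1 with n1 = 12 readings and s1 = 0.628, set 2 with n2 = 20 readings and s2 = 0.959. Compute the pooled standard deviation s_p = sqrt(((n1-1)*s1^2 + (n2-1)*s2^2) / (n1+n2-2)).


s_p = sqrt(((n1-1)*s1^2 + (n2-1)*s2^2) / (n1+n2-2))
numerator = (12-1)*0.628^2 + (20-1)*0.959^2 = 4.338224 + 17.473939 = 21.812163
denominator = 12 + 20 - 2 = 30
s_p^2 = 21.812163 / 30 = 0.7270721
s_p = sqrt(0.7270721) = 0.8527

0.8527


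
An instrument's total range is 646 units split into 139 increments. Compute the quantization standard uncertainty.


resolution = range / divisions
resolution = 646 / 139 = 4.647482
u_res = resolution / (2*sqrt(3))
u_res = 4.647482 / 3.4641016
u_res = 1.3416

1.3416


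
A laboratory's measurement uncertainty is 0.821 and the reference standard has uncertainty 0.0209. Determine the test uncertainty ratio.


TUR = u_lab / u_ref
= 0.821 / 0.0209
= 39.2823

39.2823


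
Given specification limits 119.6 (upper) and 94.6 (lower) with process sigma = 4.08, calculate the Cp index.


Cp = (USL - LSL) / (6 * sigma)
= (119.6 - 94.6) / (6 * 4.08)
= 25.0000 / 24.4800
= 1.0212

1.0212


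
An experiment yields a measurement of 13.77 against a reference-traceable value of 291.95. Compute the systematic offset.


Systematic error = measured - true
= 13.77 - 291.95
= -278.1800

-278.1800


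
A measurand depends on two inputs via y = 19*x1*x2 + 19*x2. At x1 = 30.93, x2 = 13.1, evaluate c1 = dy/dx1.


y = 19*x1*x2 + 19*x2
dy/dx1 = 19*x2
Evaluate at x2 = 13.1: c1 = 19 * 13.1
c1 = 248.9000

248.9000


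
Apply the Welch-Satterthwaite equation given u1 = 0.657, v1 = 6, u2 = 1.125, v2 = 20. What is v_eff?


uc = sqrt(u1^2 + u2^2) = sqrt(0.657^2 + 1.125^2) = 1.3027947
v_eff = uc^4 / (u1^4/v1 + u2^4/v2)
= 1.3027947^4 / (0.657^4/6 + 1.125^4/20)
= 2.8807391 / 0.11114381
v_eff = 25.9190

25.9190


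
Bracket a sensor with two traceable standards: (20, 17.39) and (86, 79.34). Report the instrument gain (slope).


slope = (y2 - y1) / (x2 - x1)
= (79.34 - 17.39) / (86 - 20)
= 61.9500 / 66
= 0.9386

0.9386


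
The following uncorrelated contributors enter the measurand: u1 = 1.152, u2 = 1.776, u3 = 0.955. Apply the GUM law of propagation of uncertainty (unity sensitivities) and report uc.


uc = sqrt(1.152^2 + 1.776^2 + 0.955^2)
uc = sqrt(5.393305)
uc = 2.3223

2.3223


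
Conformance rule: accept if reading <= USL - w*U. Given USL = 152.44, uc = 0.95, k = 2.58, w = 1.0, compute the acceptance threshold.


U = k * uc = 2.58 * 0.95 = 2.451
guard band g = w * U = 1.0 * 2.451 = 2.451
AL = USL - g = 152.44 - 2.451
AL = 149.9890

149.9890


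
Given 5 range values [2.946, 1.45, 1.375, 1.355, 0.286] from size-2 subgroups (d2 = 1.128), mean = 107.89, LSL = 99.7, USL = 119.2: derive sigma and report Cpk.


R_bar = (2.946 + 1.45 + 1.375 + 1.355 + 0.286) / 5 = 1.4824
sigma = R_bar / d2 = 1.4824 / 1.128 = 1.3141844
Cp = (USL - LSL)/(6*sigma) = (119.2 - 99.7)/(6*1.3141844) = 2.4730
Cpu = (119.2 - 107.89)/(3*1.3141844) = 2.8687
Cpl = (107.89 - 99.7)/(3*1.3141844) = 2.0773
Cpk = min(Cpu, Cpl) = 2.0773

2.0773


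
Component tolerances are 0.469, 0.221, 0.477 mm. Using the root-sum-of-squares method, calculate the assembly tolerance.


RSS = sqrt(0.469^2 + 0.221^2 + 0.477^2)
= sqrt(0.496331)
= 0.7045

0.7045


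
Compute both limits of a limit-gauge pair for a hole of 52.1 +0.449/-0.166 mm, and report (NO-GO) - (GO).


GO = nominal - lower_tol (smallest hole = maximum material condition)
GO = 52.1 - 0.166 = 51.934
NO-GO = nominal + upper_tol (largest hole = least material condition)
NO-GO = 52.1 + 0.449 = 52.549
spread = NO-GO - GO = 52.549 - 51.934 = 0.6150

0.6150


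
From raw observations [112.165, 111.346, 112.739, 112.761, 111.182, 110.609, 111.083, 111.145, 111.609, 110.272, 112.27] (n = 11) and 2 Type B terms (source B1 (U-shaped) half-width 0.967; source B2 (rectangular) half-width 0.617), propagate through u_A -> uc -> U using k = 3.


mean = (112.165 + 111.346 + 112.739 + 112.761 + 111.182 + 110.609 + 111.083 + 111.145 + 111.609 + 110.272 + 112.27) / 11 = 111.5619091
s = sqrt(sum((x - mean)^2)/(n-1)) = 0.82805235
u_A = s / sqrt(n) = 0.82805235 / sqrt(11) = 0.24966718
u_B1 = 0.967 / sqrt(2) = 0.68377226
u_B2 = 0.617 / sqrt(3) = 0.35622512
uc = sqrt(0.24966718^2 + 0.68377226^2 + 0.35622512^2) = 0.81041628
U = k * uc = 3 * 0.81041628
U = 2.4312

2.4312


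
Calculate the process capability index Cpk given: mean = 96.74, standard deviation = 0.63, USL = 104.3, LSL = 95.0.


Cpu = (USL - mean) / (3*sigma) = (104.3 - 96.74) / (3*0.63) = 4.0000
Cpl = (mean - LSL) / (3*sigma) = (96.74 - 95.0) / (3*0.63) = 0.9206
Cpk = min(Cpu, Cpl) = 0.9206

0.9206


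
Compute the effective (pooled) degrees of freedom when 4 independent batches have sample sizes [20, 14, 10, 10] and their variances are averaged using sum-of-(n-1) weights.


nu = sum_i (n_i - 1)
nu = ((20 - 1) + (14 - 1) + (10 - 1) + (10 - 1))
nu = 19 + 13 + 9 + 9
nu = 50

50


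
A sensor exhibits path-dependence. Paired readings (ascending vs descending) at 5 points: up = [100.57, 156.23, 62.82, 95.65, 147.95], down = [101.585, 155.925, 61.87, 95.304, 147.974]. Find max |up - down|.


|100.57 - 101.585| = 1.0150
|156.23 - 155.925| = 0.3050
|62.82 - 61.87| = 0.9500
|95.65 - 95.304| = 0.3460
|147.95 - 147.974| = 0.0240
hysteresis = max(diffs) = 1.0150

1.0150


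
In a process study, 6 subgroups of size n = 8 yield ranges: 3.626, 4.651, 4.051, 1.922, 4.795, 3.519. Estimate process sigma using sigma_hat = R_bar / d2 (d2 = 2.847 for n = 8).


R_bar = (3.626 + 4.651 + 4.051 + 1.922 + 4.795 + 3.519) / 6
R_bar = 22.564 / 6 = 3.7606667
sigma_hat = R_bar / d2 = 3.7606667 / 2.847 = 1.3209

1.3209


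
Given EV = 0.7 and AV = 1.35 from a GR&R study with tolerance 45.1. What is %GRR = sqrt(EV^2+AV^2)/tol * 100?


GRR = sqrt(EV^2 + AV^2) = sqrt(0.7^2 + 1.35^2) = 1.5206906
%GRR = GRR / tol * 100 = 1.5206906 / 45.1 * 100
%GRR = 3.3718

3.3718


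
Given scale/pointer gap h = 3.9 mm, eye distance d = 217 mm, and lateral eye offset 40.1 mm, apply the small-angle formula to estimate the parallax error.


error = h * offset / d
= 3.9 * 40.1 / 217
= 0.7207

0.7207


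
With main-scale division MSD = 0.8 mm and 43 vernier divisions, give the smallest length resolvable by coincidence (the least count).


LC = MSD / n_div
= 0.8 / 43
= 0.0186

0.0186


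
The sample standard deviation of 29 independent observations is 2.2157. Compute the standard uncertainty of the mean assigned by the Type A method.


u_A = s / sqrt(n)
u_A = 2.2157 / sqrt(29)
u_A = 2.2157 / 5.3851648
u_A = 0.4114

0.4114


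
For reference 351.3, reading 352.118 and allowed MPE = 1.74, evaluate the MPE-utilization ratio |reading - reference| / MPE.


e = indication - reference = 352.118 - 351.3 = 0.8180
|e| = 0.8180
ratio = |e| / MPE = 0.8180 / 1.74
ratio = 0.4701

0.4701


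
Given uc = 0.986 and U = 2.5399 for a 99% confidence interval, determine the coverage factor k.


k = U / uc
k = 2.5399 / 0.986
k = 2.576

2.576


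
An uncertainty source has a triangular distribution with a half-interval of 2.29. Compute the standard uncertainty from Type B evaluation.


u_B = half_width / sqrt(6)
u_B = 2.29 / 2.4494897
u_B = 0.9349

0.9349


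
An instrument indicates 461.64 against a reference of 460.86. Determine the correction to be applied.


Correction = standard - reading
= 460.86 - 461.64
= -0.7800

-0.7800


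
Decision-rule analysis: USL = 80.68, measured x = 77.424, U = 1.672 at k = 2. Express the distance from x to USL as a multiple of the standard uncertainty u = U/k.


u = U / k = 1.672 / 2 = 0.836
margin = |USL - x| = |80.68 - 77.424| = 3.256
z = margin / u = 3.256 / 0.836
z = 3.8947

3.8947


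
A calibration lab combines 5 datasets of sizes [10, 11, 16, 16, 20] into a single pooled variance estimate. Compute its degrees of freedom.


nu = sum_i (n_i - 1)
nu = ((10 - 1) + (11 - 1) + (16 - 1) + (16 - 1) + (20 - 1))
nu = 9 + 10 + 15 + 15 + 19
nu = 68

68


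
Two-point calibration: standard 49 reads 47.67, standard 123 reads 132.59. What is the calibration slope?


slope = (y2 - y1) / (x2 - x1)
= (132.59 - 47.67) / (123 - 49)
= 84.9200 / 74
= 1.1476

1.1476


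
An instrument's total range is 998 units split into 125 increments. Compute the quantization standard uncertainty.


resolution = range / divisions
resolution = 998 / 125 = 7.984
u_res = resolution / (2*sqrt(3))
u_res = 7.984 / 3.4641016
u_res = 2.3048

2.3048


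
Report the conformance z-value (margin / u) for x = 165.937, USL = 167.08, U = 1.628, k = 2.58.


u = U / k = 1.628 / 2.58 = 0.63100775
margin = |USL - x| = |167.08 - 165.937| = 1.143
z = margin / u = 1.143 / 0.63100775
z = 1.8114

1.8114


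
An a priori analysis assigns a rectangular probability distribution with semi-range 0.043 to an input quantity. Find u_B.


u_B = half_width / sqrt(3)
u_B = 0.043 / 1.7320508
u_B = 0.0248

0.0248


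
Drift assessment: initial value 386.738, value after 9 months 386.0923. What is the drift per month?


rate = (v2 - v1) / months
= (386.0923 - 386.738) / 9
= -0.6457 / 9
= -0.0717

-0.0717


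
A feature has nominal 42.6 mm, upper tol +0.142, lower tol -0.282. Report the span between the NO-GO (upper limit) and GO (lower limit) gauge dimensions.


GO = nominal - lower_tol (smallest hole = maximum material condition)
GO = 42.6 - 0.282 = 42.318
NO-GO = nominal + upper_tol (largest hole = least material condition)
NO-GO = 42.6 + 0.142 = 42.742
spread = NO-GO - GO = 42.742 - 42.318 = 0.4240

0.4240


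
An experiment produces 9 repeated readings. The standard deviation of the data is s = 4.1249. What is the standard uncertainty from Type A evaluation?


u_A = s / sqrt(n)
u_A = 4.1249 / sqrt(9)
u_A = 4.1249 / 3
u_A = 1.3750

1.3750


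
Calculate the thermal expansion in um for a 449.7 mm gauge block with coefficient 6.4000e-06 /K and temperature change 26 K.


dL = L * alpha * dT
= 449.7 * 6.4000e-06 * 26
= 0.0748301 mm
dL_um = 0.0748301 * 1000 = 74.8301 um

74.8301


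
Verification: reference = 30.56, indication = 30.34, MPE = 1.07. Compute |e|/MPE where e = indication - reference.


e = indication - reference = 30.34 - 30.56 = -0.2200
|e| = 0.2200
ratio = |e| / MPE = 0.2200 / 1.07
ratio = 0.2056

0.2056


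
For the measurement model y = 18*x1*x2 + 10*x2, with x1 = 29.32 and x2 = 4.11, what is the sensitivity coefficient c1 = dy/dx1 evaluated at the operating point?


y = 18*x1*x2 + 10*x2
dy/dx1 = 18*x2
Evaluate at x2 = 4.11: c1 = 18 * 4.11
c1 = 73.9800

73.9800


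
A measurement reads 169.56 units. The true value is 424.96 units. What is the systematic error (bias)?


Systematic error = measured - true
= 169.56 - 424.96
= -255.4000

-255.4000


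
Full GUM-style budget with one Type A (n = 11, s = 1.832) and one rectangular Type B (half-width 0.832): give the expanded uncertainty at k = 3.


u_A = s / sqrt(n) = 1.832 / sqrt(11) = 0.55236878
u_B = half_width / sqrt(3) = 0.832 / sqrt(3) = 0.48035542
uc = sqrt(u_A^2 + u_B^2) = sqrt(0.55236878^2 + 0.48035542^2) = 0.73201953
U = k * uc = 3 * 0.73201953
U = 2.1961

2.1961


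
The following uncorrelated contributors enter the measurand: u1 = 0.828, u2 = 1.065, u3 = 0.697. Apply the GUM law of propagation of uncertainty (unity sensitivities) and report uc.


uc = sqrt(0.828^2 + 1.065^2 + 0.697^2)
uc = sqrt(2.305618)
uc = 1.5184

1.5184


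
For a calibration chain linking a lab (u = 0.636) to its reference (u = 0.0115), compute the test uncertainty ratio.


TUR = u_lab / u_ref
= 0.636 / 0.0115
= 55.3043

55.3043


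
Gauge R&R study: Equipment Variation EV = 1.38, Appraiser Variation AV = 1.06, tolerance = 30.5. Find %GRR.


GRR = sqrt(EV^2 + AV^2) = sqrt(1.38^2 + 1.06^2) = 1.7401149
%GRR = GRR / tol * 100 = 1.7401149 / 30.5 * 100
%GRR = 5.7053

5.7053


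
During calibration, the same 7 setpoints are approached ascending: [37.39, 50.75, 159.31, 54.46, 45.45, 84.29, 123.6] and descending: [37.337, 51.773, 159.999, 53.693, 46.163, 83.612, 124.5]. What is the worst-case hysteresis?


|37.39 - 37.337| = 0.0530
|50.75 - 51.773| = 1.0230
|159.31 - 159.999| = 0.6890
|54.46 - 53.693| = 0.7670
|45.45 - 46.163| = 0.7130
|84.29 - 83.612| = 0.6780
|123.6 - 124.5| = 0.9000
hysteresis = max(diffs) = 1.0230

1.0230


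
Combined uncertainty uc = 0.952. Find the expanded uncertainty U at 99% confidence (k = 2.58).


U = k * uc
U = 2.58 * 0.952
U = 2.4562

2.4562


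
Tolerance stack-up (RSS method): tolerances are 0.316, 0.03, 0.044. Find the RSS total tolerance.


RSS = sqrt(0.316^2 + 0.03^2 + 0.044^2)
= sqrt(0.102692)
= 0.3205

0.3205


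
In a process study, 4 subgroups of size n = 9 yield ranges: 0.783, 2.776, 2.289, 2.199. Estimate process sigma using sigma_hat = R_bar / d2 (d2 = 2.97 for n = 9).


R_bar = (0.783 + 2.776 + 2.289 + 2.199) / 4
R_bar = 8.047 / 4 = 2.01175
sigma_hat = R_bar / d2 = 2.01175 / 2.97 = 0.6774

0.6774


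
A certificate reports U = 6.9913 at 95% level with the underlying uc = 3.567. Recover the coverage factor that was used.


k = U / uc
k = 6.9913 / 3.567
k = 1.96

1.96


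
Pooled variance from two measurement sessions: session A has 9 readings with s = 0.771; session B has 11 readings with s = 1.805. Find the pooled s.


s_p = sqrt(((n1-1)*s1^2 + (n2-1)*s2^2) / (n1+n2-2))
numerator = (9-1)*0.771^2 + (11-1)*1.805^2 = 4.755528 + 32.58025 = 37.335778
denominator = 9 + 11 - 2 = 18
s_p^2 = 37.335778 / 18 = 2.0742099
s_p = sqrt(2.0742099) = 1.4402

1.4402


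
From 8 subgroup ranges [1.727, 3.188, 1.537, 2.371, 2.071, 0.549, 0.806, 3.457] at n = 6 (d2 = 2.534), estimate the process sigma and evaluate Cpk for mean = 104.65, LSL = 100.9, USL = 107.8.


R_bar = (1.727 + 3.188 + 1.537 + 2.371 + 2.071 + 0.549 + 0.806 + 3.457) / 8 = 1.96325
sigma = R_bar / d2 = 1.96325 / 2.534 = 0.77476322
Cp = (USL - LSL)/(6*sigma) = (107.8 - 100.9)/(6*0.77476322) = 1.4843
Cpu = (107.8 - 104.65)/(3*0.77476322) = 1.3553
Cpl = (104.65 - 100.9)/(3*0.77476322) = 1.6134
Cpk = min(Cpu, Cpl) = 1.3553

1.3553


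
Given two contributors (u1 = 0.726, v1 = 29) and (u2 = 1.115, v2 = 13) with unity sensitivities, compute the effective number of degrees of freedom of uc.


uc = sqrt(u1^2 + u2^2) = sqrt(0.726^2 + 1.115^2) = 1.3305266
v_eff = uc^4 / (u1^4/v1 + u2^4/v2)
= 1.3305266^4 / (0.726^4/29 + 1.115^4/13)
= 3.1339657 / 0.12847258
v_eff = 24.3940

24.3940


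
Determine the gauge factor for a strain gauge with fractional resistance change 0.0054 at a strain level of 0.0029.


GF = (dR/R) / epsilon
= 0.0054 / 0.0029
= 1.8621

1.8621


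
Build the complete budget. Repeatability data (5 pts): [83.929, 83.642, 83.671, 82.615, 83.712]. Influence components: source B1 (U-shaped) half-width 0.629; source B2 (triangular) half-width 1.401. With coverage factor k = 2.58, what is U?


mean = (83.929 + 83.642 + 83.671 + 82.615 + 83.712) / 5 = 83.5138
s = sqrt(sum((x - mean)^2)/(n-1)) = 0.51494242
u_A = s / sqrt(n) = 0.51494242 / sqrt(5) = 0.23028925
u_B1 = 0.629 / sqrt(2) = 0.44477017
u_B2 = 1.401 / sqrt(6) = 0.57195585
uc = sqrt(0.23028925^2 + 0.44477017^2 + 0.57195585^2) = 0.76025465
U = k * uc = 2.58 * 0.76025465
U = 1.9615

1.9615
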